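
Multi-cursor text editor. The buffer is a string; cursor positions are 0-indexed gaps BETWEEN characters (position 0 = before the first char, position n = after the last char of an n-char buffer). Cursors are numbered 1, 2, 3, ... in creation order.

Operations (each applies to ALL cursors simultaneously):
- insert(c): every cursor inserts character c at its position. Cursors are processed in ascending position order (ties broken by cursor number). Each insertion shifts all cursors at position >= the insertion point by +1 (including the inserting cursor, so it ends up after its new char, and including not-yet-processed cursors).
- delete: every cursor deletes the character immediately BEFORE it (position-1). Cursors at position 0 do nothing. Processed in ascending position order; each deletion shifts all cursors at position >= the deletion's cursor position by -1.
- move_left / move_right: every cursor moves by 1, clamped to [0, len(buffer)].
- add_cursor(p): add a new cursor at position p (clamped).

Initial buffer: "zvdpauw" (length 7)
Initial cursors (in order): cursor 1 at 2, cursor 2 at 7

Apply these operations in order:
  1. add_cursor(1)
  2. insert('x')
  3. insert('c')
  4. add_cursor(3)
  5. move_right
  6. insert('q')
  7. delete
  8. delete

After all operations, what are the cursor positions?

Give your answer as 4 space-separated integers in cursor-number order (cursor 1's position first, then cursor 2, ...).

After op 1 (add_cursor(1)): buffer="zvdpauw" (len 7), cursors c3@1 c1@2 c2@7, authorship .......
After op 2 (insert('x')): buffer="zxvxdpauwx" (len 10), cursors c3@2 c1@4 c2@10, authorship .3.1.....2
After op 3 (insert('c')): buffer="zxcvxcdpauwxc" (len 13), cursors c3@3 c1@6 c2@13, authorship .33.11.....22
After op 4 (add_cursor(3)): buffer="zxcvxcdpauwxc" (len 13), cursors c3@3 c4@3 c1@6 c2@13, authorship .33.11.....22
After op 5 (move_right): buffer="zxcvxcdpauwxc" (len 13), cursors c3@4 c4@4 c1@7 c2@13, authorship .33.11.....22
After op 6 (insert('q')): buffer="zxcvqqxcdqpauwxcq" (len 17), cursors c3@6 c4@6 c1@10 c2@17, authorship .33.3411.1....222
After op 7 (delete): buffer="zxcvxcdpauwxc" (len 13), cursors c3@4 c4@4 c1@7 c2@13, authorship .33.11.....22
After op 8 (delete): buffer="zxxcpauwx" (len 9), cursors c3@2 c4@2 c1@4 c2@9, authorship .311....2

Answer: 4 9 2 2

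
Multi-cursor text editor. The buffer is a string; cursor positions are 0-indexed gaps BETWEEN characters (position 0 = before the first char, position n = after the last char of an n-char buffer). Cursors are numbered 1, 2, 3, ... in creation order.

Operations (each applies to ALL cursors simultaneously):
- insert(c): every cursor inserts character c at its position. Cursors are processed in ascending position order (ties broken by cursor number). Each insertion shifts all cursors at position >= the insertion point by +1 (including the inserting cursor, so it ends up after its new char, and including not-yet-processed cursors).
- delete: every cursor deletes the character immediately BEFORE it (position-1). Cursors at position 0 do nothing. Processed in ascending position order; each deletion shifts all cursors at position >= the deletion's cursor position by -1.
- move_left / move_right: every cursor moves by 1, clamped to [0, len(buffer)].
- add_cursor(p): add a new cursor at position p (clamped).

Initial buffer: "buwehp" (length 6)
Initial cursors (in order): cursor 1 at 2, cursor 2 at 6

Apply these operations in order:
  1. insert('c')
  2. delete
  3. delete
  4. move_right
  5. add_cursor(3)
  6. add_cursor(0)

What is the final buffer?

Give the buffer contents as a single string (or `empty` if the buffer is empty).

After op 1 (insert('c')): buffer="bucwehpc" (len 8), cursors c1@3 c2@8, authorship ..1....2
After op 2 (delete): buffer="buwehp" (len 6), cursors c1@2 c2@6, authorship ......
After op 3 (delete): buffer="bweh" (len 4), cursors c1@1 c2@4, authorship ....
After op 4 (move_right): buffer="bweh" (len 4), cursors c1@2 c2@4, authorship ....
After op 5 (add_cursor(3)): buffer="bweh" (len 4), cursors c1@2 c3@3 c2@4, authorship ....
After op 6 (add_cursor(0)): buffer="bweh" (len 4), cursors c4@0 c1@2 c3@3 c2@4, authorship ....

Answer: bweh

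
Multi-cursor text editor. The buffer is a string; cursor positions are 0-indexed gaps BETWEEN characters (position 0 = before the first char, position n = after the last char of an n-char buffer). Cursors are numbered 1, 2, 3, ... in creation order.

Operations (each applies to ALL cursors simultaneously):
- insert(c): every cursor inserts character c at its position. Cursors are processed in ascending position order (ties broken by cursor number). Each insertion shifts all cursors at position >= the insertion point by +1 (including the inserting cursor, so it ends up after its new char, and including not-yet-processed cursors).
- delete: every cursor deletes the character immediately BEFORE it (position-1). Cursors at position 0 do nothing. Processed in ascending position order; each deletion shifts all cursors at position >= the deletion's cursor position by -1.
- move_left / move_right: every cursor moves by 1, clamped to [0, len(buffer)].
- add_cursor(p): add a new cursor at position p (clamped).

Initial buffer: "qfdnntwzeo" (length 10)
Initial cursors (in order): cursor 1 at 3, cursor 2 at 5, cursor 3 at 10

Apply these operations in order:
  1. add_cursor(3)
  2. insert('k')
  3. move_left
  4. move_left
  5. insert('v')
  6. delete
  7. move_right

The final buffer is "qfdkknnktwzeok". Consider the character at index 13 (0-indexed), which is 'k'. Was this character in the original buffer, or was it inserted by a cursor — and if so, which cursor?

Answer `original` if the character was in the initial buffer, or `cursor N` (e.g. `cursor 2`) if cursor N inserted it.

Answer: cursor 3

Derivation:
After op 1 (add_cursor(3)): buffer="qfdnntwzeo" (len 10), cursors c1@3 c4@3 c2@5 c3@10, authorship ..........
After op 2 (insert('k')): buffer="qfdkknnktwzeok" (len 14), cursors c1@5 c4@5 c2@8 c3@14, authorship ...14..2.....3
After op 3 (move_left): buffer="qfdkknnktwzeok" (len 14), cursors c1@4 c4@4 c2@7 c3@13, authorship ...14..2.....3
After op 4 (move_left): buffer="qfdkknnktwzeok" (len 14), cursors c1@3 c4@3 c2@6 c3@12, authorship ...14..2.....3
After op 5 (insert('v')): buffer="qfdvvkknvnktwzevok" (len 18), cursors c1@5 c4@5 c2@9 c3@16, authorship ...1414.2.2....3.3
After op 6 (delete): buffer="qfdkknnktwzeok" (len 14), cursors c1@3 c4@3 c2@6 c3@12, authorship ...14..2.....3
After op 7 (move_right): buffer="qfdkknnktwzeok" (len 14), cursors c1@4 c4@4 c2@7 c3@13, authorship ...14..2.....3
Authorship (.=original, N=cursor N): . . . 1 4 . . 2 . . . . . 3
Index 13: author = 3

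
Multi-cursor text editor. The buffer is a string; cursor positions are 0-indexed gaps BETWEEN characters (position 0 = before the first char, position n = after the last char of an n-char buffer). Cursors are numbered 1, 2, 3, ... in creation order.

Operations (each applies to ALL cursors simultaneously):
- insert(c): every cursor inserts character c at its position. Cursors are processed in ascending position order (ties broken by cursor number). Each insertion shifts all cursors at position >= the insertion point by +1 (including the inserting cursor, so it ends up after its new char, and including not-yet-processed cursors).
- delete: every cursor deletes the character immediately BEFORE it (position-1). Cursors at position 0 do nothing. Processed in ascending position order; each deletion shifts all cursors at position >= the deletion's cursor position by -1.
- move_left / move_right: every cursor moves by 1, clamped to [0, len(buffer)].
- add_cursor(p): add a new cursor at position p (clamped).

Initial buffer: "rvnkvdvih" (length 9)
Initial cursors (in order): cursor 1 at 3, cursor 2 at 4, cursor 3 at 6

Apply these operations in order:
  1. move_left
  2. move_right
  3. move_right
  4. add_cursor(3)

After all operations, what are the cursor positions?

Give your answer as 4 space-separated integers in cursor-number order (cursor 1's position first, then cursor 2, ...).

After op 1 (move_left): buffer="rvnkvdvih" (len 9), cursors c1@2 c2@3 c3@5, authorship .........
After op 2 (move_right): buffer="rvnkvdvih" (len 9), cursors c1@3 c2@4 c3@6, authorship .........
After op 3 (move_right): buffer="rvnkvdvih" (len 9), cursors c1@4 c2@5 c3@7, authorship .........
After op 4 (add_cursor(3)): buffer="rvnkvdvih" (len 9), cursors c4@3 c1@4 c2@5 c3@7, authorship .........

Answer: 4 5 7 3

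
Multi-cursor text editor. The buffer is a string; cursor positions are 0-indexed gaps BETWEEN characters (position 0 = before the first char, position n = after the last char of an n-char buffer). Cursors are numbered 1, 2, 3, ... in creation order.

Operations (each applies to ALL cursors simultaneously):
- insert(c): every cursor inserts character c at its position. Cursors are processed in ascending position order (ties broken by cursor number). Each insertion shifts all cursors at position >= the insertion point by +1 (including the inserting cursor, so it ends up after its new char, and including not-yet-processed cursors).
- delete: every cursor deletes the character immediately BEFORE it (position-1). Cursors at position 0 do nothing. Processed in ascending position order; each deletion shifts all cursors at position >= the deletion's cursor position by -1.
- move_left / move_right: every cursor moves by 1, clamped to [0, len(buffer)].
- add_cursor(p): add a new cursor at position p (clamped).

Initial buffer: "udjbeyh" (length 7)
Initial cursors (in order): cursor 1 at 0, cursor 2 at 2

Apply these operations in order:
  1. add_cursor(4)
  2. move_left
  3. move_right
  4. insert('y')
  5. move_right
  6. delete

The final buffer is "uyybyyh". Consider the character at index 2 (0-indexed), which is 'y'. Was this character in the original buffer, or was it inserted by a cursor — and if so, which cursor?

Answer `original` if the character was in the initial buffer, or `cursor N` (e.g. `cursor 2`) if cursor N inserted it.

Answer: cursor 2

Derivation:
After op 1 (add_cursor(4)): buffer="udjbeyh" (len 7), cursors c1@0 c2@2 c3@4, authorship .......
After op 2 (move_left): buffer="udjbeyh" (len 7), cursors c1@0 c2@1 c3@3, authorship .......
After op 3 (move_right): buffer="udjbeyh" (len 7), cursors c1@1 c2@2 c3@4, authorship .......
After op 4 (insert('y')): buffer="uydyjbyeyh" (len 10), cursors c1@2 c2@4 c3@7, authorship .1.2..3...
After op 5 (move_right): buffer="uydyjbyeyh" (len 10), cursors c1@3 c2@5 c3@8, authorship .1.2..3...
After op 6 (delete): buffer="uyybyyh" (len 7), cursors c1@2 c2@3 c3@5, authorship .12.3..
Authorship (.=original, N=cursor N): . 1 2 . 3 . .
Index 2: author = 2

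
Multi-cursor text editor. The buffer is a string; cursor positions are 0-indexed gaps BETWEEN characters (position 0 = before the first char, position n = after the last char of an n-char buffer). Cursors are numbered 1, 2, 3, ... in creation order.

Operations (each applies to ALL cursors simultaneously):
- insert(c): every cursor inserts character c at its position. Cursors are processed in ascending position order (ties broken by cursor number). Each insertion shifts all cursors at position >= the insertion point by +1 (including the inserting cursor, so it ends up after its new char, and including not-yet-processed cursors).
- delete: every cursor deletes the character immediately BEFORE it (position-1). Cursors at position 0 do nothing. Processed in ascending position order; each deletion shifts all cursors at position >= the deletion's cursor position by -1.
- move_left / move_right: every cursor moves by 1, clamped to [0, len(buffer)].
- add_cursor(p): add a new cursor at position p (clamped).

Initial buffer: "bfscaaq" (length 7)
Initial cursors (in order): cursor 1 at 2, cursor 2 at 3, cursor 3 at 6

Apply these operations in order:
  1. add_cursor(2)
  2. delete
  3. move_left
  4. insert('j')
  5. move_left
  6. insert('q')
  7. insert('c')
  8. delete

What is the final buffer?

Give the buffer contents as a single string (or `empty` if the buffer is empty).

After op 1 (add_cursor(2)): buffer="bfscaaq" (len 7), cursors c1@2 c4@2 c2@3 c3@6, authorship .......
After op 2 (delete): buffer="caq" (len 3), cursors c1@0 c2@0 c4@0 c3@2, authorship ...
After op 3 (move_left): buffer="caq" (len 3), cursors c1@0 c2@0 c4@0 c3@1, authorship ...
After op 4 (insert('j')): buffer="jjjcjaq" (len 7), cursors c1@3 c2@3 c4@3 c3@5, authorship 124.3..
After op 5 (move_left): buffer="jjjcjaq" (len 7), cursors c1@2 c2@2 c4@2 c3@4, authorship 124.3..
After op 6 (insert('q')): buffer="jjqqqjcqjaq" (len 11), cursors c1@5 c2@5 c4@5 c3@8, authorship 121244.33..
After op 7 (insert('c')): buffer="jjqqqcccjcqcjaq" (len 15), cursors c1@8 c2@8 c4@8 c3@12, authorship 121241244.333..
After op 8 (delete): buffer="jjqqqjcqjaq" (len 11), cursors c1@5 c2@5 c4@5 c3@8, authorship 121244.33..

Answer: jjqqqjcqjaq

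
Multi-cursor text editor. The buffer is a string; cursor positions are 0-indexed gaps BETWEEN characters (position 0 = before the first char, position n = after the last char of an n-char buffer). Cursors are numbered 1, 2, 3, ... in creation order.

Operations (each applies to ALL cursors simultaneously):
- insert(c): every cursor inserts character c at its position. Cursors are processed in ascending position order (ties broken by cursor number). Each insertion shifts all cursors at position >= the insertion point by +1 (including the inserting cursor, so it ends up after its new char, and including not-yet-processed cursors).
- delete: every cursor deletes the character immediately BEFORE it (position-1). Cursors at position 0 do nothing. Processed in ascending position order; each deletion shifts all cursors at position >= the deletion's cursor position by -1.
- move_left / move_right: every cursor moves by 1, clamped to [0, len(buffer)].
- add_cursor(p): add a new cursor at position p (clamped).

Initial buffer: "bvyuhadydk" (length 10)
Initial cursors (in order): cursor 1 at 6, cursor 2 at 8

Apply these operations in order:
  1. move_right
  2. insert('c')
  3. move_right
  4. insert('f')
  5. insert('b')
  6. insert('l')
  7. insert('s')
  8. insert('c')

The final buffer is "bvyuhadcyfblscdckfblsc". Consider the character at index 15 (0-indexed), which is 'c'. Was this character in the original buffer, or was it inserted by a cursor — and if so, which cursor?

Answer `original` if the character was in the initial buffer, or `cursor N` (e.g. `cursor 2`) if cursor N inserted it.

Answer: cursor 2

Derivation:
After op 1 (move_right): buffer="bvyuhadydk" (len 10), cursors c1@7 c2@9, authorship ..........
After op 2 (insert('c')): buffer="bvyuhadcydck" (len 12), cursors c1@8 c2@11, authorship .......1..2.
After op 3 (move_right): buffer="bvyuhadcydck" (len 12), cursors c1@9 c2@12, authorship .......1..2.
After op 4 (insert('f')): buffer="bvyuhadcyfdckf" (len 14), cursors c1@10 c2@14, authorship .......1.1.2.2
After op 5 (insert('b')): buffer="bvyuhadcyfbdckfb" (len 16), cursors c1@11 c2@16, authorship .......1.11.2.22
After op 6 (insert('l')): buffer="bvyuhadcyfbldckfbl" (len 18), cursors c1@12 c2@18, authorship .......1.111.2.222
After op 7 (insert('s')): buffer="bvyuhadcyfblsdckfbls" (len 20), cursors c1@13 c2@20, authorship .......1.1111.2.2222
After op 8 (insert('c')): buffer="bvyuhadcyfblscdckfblsc" (len 22), cursors c1@14 c2@22, authorship .......1.11111.2.22222
Authorship (.=original, N=cursor N): . . . . . . . 1 . 1 1 1 1 1 . 2 . 2 2 2 2 2
Index 15: author = 2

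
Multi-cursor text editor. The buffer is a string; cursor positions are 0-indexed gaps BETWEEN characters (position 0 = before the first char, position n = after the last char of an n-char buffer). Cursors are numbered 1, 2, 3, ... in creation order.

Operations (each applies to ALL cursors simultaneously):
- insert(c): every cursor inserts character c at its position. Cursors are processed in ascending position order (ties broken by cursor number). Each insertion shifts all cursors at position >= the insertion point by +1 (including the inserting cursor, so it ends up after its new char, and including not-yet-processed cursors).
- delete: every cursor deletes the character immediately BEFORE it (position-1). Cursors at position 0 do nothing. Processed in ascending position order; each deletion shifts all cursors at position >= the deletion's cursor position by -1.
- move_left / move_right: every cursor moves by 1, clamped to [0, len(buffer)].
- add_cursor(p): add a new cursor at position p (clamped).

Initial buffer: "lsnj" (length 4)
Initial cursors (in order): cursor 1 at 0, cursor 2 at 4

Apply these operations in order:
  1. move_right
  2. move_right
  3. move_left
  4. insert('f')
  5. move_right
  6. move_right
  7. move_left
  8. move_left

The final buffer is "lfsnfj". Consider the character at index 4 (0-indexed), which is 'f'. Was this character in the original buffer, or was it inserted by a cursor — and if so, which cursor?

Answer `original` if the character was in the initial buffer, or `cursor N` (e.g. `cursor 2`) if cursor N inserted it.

Answer: cursor 2

Derivation:
After op 1 (move_right): buffer="lsnj" (len 4), cursors c1@1 c2@4, authorship ....
After op 2 (move_right): buffer="lsnj" (len 4), cursors c1@2 c2@4, authorship ....
After op 3 (move_left): buffer="lsnj" (len 4), cursors c1@1 c2@3, authorship ....
After op 4 (insert('f')): buffer="lfsnfj" (len 6), cursors c1@2 c2@5, authorship .1..2.
After op 5 (move_right): buffer="lfsnfj" (len 6), cursors c1@3 c2@6, authorship .1..2.
After op 6 (move_right): buffer="lfsnfj" (len 6), cursors c1@4 c2@6, authorship .1..2.
After op 7 (move_left): buffer="lfsnfj" (len 6), cursors c1@3 c2@5, authorship .1..2.
After op 8 (move_left): buffer="lfsnfj" (len 6), cursors c1@2 c2@4, authorship .1..2.
Authorship (.=original, N=cursor N): . 1 . . 2 .
Index 4: author = 2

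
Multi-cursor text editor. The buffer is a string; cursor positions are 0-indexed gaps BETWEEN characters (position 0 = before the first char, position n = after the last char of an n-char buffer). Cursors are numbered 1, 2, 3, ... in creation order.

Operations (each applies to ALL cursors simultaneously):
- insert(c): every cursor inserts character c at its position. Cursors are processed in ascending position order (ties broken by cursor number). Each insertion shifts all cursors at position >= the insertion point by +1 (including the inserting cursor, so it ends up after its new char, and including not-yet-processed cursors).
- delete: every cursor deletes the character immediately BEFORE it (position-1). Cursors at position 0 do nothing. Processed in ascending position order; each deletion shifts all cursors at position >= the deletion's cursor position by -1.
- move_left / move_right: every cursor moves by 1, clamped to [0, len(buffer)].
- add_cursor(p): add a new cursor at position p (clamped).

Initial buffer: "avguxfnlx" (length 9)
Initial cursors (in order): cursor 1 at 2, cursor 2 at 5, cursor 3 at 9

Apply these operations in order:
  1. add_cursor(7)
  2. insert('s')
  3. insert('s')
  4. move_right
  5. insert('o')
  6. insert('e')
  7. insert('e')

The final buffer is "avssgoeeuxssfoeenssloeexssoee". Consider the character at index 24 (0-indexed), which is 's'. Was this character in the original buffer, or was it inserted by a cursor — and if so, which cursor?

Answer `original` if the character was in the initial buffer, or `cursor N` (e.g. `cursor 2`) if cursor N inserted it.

After op 1 (add_cursor(7)): buffer="avguxfnlx" (len 9), cursors c1@2 c2@5 c4@7 c3@9, authorship .........
After op 2 (insert('s')): buffer="avsguxsfnslxs" (len 13), cursors c1@3 c2@7 c4@10 c3@13, authorship ..1...2..4..3
After op 3 (insert('s')): buffer="avssguxssfnsslxss" (len 17), cursors c1@4 c2@9 c4@13 c3@17, authorship ..11...22..44..33
After op 4 (move_right): buffer="avssguxssfnsslxss" (len 17), cursors c1@5 c2@10 c4@14 c3@17, authorship ..11...22..44..33
After op 5 (insert('o')): buffer="avssgouxssfonssloxsso" (len 21), cursors c1@6 c2@12 c4@17 c3@21, authorship ..11.1..22.2.44.4.333
After op 6 (insert('e')): buffer="avssgoeuxssfoenssloexssoe" (len 25), cursors c1@7 c2@14 c4@20 c3@25, authorship ..11.11..22.22.44.44.3333
After op 7 (insert('e')): buffer="avssgoeeuxssfoeenssloeexssoee" (len 29), cursors c1@8 c2@16 c4@23 c3@29, authorship ..11.111..22.222.44.444.33333
Authorship (.=original, N=cursor N): . . 1 1 . 1 1 1 . . 2 2 . 2 2 2 . 4 4 . 4 4 4 . 3 3 3 3 3
Index 24: author = 3

Answer: cursor 3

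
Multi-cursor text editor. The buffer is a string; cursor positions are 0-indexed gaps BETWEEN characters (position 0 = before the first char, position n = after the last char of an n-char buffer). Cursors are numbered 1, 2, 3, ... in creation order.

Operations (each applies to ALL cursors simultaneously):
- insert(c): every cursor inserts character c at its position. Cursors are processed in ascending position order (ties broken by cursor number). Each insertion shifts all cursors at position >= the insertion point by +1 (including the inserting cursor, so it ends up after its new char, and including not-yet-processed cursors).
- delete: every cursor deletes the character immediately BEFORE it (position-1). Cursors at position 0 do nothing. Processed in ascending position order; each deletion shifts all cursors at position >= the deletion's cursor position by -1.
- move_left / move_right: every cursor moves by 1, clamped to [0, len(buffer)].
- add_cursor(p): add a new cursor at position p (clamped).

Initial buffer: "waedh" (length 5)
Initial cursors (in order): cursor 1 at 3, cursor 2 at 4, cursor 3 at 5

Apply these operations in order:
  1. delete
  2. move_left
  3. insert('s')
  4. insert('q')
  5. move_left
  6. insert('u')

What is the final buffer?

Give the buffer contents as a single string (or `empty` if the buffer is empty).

After op 1 (delete): buffer="wa" (len 2), cursors c1@2 c2@2 c3@2, authorship ..
After op 2 (move_left): buffer="wa" (len 2), cursors c1@1 c2@1 c3@1, authorship ..
After op 3 (insert('s')): buffer="wsssa" (len 5), cursors c1@4 c2@4 c3@4, authorship .123.
After op 4 (insert('q')): buffer="wsssqqqa" (len 8), cursors c1@7 c2@7 c3@7, authorship .123123.
After op 5 (move_left): buffer="wsssqqqa" (len 8), cursors c1@6 c2@6 c3@6, authorship .123123.
After op 6 (insert('u')): buffer="wsssqquuuqa" (len 11), cursors c1@9 c2@9 c3@9, authorship .123121233.

Answer: wsssqquuuqa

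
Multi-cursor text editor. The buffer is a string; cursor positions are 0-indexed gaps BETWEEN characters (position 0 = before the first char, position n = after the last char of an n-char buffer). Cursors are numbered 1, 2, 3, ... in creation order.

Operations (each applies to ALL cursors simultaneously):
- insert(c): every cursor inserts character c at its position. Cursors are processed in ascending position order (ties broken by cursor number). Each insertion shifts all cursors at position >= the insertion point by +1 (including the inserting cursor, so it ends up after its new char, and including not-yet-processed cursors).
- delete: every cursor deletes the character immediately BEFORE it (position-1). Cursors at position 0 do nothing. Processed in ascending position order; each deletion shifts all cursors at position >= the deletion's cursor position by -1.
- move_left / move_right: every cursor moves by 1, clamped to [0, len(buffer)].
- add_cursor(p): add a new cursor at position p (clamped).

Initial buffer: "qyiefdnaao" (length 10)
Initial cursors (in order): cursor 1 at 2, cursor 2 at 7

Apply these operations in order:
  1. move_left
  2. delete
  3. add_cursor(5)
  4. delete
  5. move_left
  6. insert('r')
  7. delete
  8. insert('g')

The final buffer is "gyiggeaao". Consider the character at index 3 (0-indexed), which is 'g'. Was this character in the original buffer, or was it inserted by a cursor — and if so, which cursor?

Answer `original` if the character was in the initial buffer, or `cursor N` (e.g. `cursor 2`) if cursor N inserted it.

After op 1 (move_left): buffer="qyiefdnaao" (len 10), cursors c1@1 c2@6, authorship ..........
After op 2 (delete): buffer="yiefnaao" (len 8), cursors c1@0 c2@4, authorship ........
After op 3 (add_cursor(5)): buffer="yiefnaao" (len 8), cursors c1@0 c2@4 c3@5, authorship ........
After op 4 (delete): buffer="yieaao" (len 6), cursors c1@0 c2@3 c3@3, authorship ......
After op 5 (move_left): buffer="yieaao" (len 6), cursors c1@0 c2@2 c3@2, authorship ......
After op 6 (insert('r')): buffer="ryirreaao" (len 9), cursors c1@1 c2@5 c3@5, authorship 1..23....
After op 7 (delete): buffer="yieaao" (len 6), cursors c1@0 c2@2 c3@2, authorship ......
After op 8 (insert('g')): buffer="gyiggeaao" (len 9), cursors c1@1 c2@5 c3@5, authorship 1..23....
Authorship (.=original, N=cursor N): 1 . . 2 3 . . . .
Index 3: author = 2

Answer: cursor 2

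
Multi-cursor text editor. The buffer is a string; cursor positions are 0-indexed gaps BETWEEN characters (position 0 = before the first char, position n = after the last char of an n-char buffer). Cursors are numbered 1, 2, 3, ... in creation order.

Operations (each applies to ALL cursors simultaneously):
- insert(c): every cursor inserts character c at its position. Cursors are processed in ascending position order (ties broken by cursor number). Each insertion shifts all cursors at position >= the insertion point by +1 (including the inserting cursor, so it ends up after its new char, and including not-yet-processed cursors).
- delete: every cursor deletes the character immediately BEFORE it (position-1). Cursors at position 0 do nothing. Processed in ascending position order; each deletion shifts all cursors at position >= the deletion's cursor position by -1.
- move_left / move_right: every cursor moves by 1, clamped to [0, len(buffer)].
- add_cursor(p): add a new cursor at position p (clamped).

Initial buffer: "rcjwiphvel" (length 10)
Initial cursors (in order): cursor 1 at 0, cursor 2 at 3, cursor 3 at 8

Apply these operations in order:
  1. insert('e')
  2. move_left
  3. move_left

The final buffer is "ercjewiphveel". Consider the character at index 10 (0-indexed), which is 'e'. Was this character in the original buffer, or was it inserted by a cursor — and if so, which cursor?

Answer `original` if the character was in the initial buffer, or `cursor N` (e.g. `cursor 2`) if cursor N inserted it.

After op 1 (insert('e')): buffer="ercjewiphveel" (len 13), cursors c1@1 c2@5 c3@11, authorship 1...2.....3..
After op 2 (move_left): buffer="ercjewiphveel" (len 13), cursors c1@0 c2@4 c3@10, authorship 1...2.....3..
After op 3 (move_left): buffer="ercjewiphveel" (len 13), cursors c1@0 c2@3 c3@9, authorship 1...2.....3..
Authorship (.=original, N=cursor N): 1 . . . 2 . . . . . 3 . .
Index 10: author = 3

Answer: cursor 3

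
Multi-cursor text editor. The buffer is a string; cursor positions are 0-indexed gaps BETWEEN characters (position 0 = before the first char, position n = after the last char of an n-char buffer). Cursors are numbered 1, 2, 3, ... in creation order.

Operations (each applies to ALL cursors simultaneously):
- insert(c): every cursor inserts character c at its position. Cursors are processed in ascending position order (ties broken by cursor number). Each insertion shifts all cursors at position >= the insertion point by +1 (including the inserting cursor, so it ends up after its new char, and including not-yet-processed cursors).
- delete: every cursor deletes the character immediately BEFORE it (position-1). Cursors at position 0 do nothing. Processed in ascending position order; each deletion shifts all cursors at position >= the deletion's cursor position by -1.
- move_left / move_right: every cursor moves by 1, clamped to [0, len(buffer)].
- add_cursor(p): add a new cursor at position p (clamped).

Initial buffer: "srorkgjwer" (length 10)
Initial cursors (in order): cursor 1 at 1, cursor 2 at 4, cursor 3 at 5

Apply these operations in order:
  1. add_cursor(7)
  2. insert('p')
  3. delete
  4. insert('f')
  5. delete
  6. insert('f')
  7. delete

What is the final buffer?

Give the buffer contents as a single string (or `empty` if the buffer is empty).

After op 1 (add_cursor(7)): buffer="srorkgjwer" (len 10), cursors c1@1 c2@4 c3@5 c4@7, authorship ..........
After op 2 (insert('p')): buffer="sprorpkpgjpwer" (len 14), cursors c1@2 c2@6 c3@8 c4@11, authorship .1...2.3..4...
After op 3 (delete): buffer="srorkgjwer" (len 10), cursors c1@1 c2@4 c3@5 c4@7, authorship ..........
After op 4 (insert('f')): buffer="sfrorfkfgjfwer" (len 14), cursors c1@2 c2@6 c3@8 c4@11, authorship .1...2.3..4...
After op 5 (delete): buffer="srorkgjwer" (len 10), cursors c1@1 c2@4 c3@5 c4@7, authorship ..........
After op 6 (insert('f')): buffer="sfrorfkfgjfwer" (len 14), cursors c1@2 c2@6 c3@8 c4@11, authorship .1...2.3..4...
After op 7 (delete): buffer="srorkgjwer" (len 10), cursors c1@1 c2@4 c3@5 c4@7, authorship ..........

Answer: srorkgjwer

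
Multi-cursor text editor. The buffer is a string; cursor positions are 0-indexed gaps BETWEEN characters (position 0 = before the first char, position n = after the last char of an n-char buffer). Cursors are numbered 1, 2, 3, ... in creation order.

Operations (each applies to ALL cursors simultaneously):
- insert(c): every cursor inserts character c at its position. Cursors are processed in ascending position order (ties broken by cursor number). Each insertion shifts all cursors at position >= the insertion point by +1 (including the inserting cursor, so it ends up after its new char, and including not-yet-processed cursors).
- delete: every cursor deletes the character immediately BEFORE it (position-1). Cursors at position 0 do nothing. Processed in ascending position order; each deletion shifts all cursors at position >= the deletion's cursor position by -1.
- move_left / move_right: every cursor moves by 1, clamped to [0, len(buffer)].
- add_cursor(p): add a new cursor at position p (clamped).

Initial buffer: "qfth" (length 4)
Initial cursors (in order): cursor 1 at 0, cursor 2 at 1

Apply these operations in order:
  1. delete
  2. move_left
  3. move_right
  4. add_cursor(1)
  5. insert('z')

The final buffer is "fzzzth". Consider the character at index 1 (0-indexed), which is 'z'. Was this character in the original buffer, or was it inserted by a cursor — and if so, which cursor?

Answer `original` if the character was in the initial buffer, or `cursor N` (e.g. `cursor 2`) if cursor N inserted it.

Answer: cursor 1

Derivation:
After op 1 (delete): buffer="fth" (len 3), cursors c1@0 c2@0, authorship ...
After op 2 (move_left): buffer="fth" (len 3), cursors c1@0 c2@0, authorship ...
After op 3 (move_right): buffer="fth" (len 3), cursors c1@1 c2@1, authorship ...
After op 4 (add_cursor(1)): buffer="fth" (len 3), cursors c1@1 c2@1 c3@1, authorship ...
After op 5 (insert('z')): buffer="fzzzth" (len 6), cursors c1@4 c2@4 c3@4, authorship .123..
Authorship (.=original, N=cursor N): . 1 2 3 . .
Index 1: author = 1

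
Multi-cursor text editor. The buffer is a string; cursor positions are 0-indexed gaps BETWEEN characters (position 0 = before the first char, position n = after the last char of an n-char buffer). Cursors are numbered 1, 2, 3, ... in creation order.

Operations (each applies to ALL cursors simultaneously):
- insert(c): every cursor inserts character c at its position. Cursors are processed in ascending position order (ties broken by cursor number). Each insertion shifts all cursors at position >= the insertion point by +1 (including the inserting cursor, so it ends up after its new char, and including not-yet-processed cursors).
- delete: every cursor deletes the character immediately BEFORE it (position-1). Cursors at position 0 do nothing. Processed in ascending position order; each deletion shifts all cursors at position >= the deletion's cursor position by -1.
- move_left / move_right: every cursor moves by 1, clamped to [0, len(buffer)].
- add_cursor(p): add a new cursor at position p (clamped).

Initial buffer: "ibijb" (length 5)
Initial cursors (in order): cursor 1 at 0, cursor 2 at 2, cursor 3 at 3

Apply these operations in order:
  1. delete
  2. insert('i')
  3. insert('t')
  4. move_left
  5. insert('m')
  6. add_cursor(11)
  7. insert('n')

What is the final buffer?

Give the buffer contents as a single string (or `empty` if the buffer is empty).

After op 1 (delete): buffer="ijb" (len 3), cursors c1@0 c2@1 c3@1, authorship ...
After op 2 (insert('i')): buffer="iiiijb" (len 6), cursors c1@1 c2@4 c3@4, authorship 1.23..
After op 3 (insert('t')): buffer="itiiittjb" (len 9), cursors c1@2 c2@7 c3@7, authorship 11.2323..
After op 4 (move_left): buffer="itiiittjb" (len 9), cursors c1@1 c2@6 c3@6, authorship 11.2323..
After op 5 (insert('m')): buffer="imtiiitmmtjb" (len 12), cursors c1@2 c2@9 c3@9, authorship 111.232233..
After op 6 (add_cursor(11)): buffer="imtiiitmmtjb" (len 12), cursors c1@2 c2@9 c3@9 c4@11, authorship 111.232233..
After op 7 (insert('n')): buffer="imntiiitmmnntjnb" (len 16), cursors c1@3 c2@12 c3@12 c4@15, authorship 1111.23223233.4.

Answer: imntiiitmmnntjnb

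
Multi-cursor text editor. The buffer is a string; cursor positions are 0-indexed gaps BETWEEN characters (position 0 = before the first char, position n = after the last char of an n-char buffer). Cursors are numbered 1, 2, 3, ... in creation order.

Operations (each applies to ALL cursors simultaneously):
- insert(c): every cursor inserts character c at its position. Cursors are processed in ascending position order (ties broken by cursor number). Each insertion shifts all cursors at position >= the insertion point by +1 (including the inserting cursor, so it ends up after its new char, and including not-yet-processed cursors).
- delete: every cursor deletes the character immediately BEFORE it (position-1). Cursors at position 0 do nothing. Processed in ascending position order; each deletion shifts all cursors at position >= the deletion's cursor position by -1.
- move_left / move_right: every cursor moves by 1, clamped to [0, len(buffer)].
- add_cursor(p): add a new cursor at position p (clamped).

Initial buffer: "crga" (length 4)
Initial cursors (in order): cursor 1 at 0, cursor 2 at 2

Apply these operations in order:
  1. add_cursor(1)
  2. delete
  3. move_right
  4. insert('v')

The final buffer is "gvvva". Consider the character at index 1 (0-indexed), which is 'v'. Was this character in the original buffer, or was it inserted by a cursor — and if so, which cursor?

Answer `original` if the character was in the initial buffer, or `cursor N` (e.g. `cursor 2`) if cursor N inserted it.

After op 1 (add_cursor(1)): buffer="crga" (len 4), cursors c1@0 c3@1 c2@2, authorship ....
After op 2 (delete): buffer="ga" (len 2), cursors c1@0 c2@0 c3@0, authorship ..
After op 3 (move_right): buffer="ga" (len 2), cursors c1@1 c2@1 c3@1, authorship ..
After op 4 (insert('v')): buffer="gvvva" (len 5), cursors c1@4 c2@4 c3@4, authorship .123.
Authorship (.=original, N=cursor N): . 1 2 3 .
Index 1: author = 1

Answer: cursor 1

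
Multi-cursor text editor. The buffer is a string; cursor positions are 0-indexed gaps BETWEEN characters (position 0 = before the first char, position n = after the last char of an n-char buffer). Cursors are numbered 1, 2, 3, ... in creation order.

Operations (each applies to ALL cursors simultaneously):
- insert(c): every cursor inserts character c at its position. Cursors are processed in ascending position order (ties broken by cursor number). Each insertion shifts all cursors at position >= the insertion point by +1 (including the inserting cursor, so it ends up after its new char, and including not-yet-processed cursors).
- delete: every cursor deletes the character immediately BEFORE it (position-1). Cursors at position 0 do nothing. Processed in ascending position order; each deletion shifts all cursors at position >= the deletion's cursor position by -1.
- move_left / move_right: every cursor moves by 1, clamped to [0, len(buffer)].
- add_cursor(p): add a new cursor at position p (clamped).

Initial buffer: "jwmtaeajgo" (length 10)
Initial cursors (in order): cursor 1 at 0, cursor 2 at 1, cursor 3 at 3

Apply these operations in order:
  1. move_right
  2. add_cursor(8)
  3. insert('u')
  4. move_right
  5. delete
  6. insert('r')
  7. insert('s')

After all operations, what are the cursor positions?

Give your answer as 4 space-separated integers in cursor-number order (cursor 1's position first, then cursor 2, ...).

Answer: 4 7 11 17

Derivation:
After op 1 (move_right): buffer="jwmtaeajgo" (len 10), cursors c1@1 c2@2 c3@4, authorship ..........
After op 2 (add_cursor(8)): buffer="jwmtaeajgo" (len 10), cursors c1@1 c2@2 c3@4 c4@8, authorship ..........
After op 3 (insert('u')): buffer="juwumtuaeajugo" (len 14), cursors c1@2 c2@4 c3@7 c4@12, authorship .1.2..3....4..
After op 4 (move_right): buffer="juwumtuaeajugo" (len 14), cursors c1@3 c2@5 c3@8 c4@13, authorship .1.2..3....4..
After op 5 (delete): buffer="juutueajuo" (len 10), cursors c1@2 c2@3 c3@5 c4@9, authorship .12.3...4.
After op 6 (insert('r')): buffer="jururtureajuro" (len 14), cursors c1@3 c2@5 c3@8 c4@13, authorship .1122.33...44.
After op 7 (insert('s')): buffer="jursursturseajurso" (len 18), cursors c1@4 c2@7 c3@11 c4@17, authorship .111222.333...444.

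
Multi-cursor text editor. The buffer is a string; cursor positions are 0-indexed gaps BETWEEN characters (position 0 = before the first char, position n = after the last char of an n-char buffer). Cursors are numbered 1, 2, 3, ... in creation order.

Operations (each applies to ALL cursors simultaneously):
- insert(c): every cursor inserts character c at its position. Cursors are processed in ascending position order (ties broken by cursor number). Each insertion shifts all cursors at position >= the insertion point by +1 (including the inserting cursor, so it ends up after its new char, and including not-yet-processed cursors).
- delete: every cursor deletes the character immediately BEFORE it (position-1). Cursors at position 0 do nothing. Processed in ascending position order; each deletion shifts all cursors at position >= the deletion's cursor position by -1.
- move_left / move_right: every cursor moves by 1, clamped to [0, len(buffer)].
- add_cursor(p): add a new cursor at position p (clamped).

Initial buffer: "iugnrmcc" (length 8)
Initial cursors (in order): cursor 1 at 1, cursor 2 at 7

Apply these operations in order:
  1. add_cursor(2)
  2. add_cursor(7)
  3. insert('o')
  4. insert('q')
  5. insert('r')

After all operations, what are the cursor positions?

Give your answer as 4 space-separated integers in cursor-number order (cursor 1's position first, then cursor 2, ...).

Answer: 4 19 8 19

Derivation:
After op 1 (add_cursor(2)): buffer="iugnrmcc" (len 8), cursors c1@1 c3@2 c2@7, authorship ........
After op 2 (add_cursor(7)): buffer="iugnrmcc" (len 8), cursors c1@1 c3@2 c2@7 c4@7, authorship ........
After op 3 (insert('o')): buffer="iouognrmcooc" (len 12), cursors c1@2 c3@4 c2@11 c4@11, authorship .1.3.....24.
After op 4 (insert('q')): buffer="ioquoqgnrmcooqqc" (len 16), cursors c1@3 c3@6 c2@15 c4@15, authorship .11.33.....2424.
After op 5 (insert('r')): buffer="ioqruoqrgnrmcooqqrrc" (len 20), cursors c1@4 c3@8 c2@19 c4@19, authorship .111.333.....242424.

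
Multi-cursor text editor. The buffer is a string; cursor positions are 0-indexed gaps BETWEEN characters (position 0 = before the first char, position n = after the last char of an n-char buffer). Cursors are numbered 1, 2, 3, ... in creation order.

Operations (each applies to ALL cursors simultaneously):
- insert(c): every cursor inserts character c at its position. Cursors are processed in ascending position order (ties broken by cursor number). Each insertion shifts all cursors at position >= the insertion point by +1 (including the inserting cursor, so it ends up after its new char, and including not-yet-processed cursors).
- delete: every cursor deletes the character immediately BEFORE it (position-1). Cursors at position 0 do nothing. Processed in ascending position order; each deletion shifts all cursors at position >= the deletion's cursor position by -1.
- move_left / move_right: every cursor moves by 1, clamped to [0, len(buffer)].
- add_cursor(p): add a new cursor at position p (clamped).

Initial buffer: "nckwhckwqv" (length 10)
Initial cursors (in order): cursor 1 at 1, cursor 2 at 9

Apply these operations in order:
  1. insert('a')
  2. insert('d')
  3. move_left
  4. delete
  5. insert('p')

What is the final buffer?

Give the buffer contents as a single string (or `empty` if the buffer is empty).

Answer: npdckwhckwqpdv

Derivation:
After op 1 (insert('a')): buffer="nackwhckwqav" (len 12), cursors c1@2 c2@11, authorship .1........2.
After op 2 (insert('d')): buffer="nadckwhckwqadv" (len 14), cursors c1@3 c2@13, authorship .11........22.
After op 3 (move_left): buffer="nadckwhckwqadv" (len 14), cursors c1@2 c2@12, authorship .11........22.
After op 4 (delete): buffer="ndckwhckwqdv" (len 12), cursors c1@1 c2@10, authorship .1........2.
After op 5 (insert('p')): buffer="npdckwhckwqpdv" (len 14), cursors c1@2 c2@12, authorship .11........22.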